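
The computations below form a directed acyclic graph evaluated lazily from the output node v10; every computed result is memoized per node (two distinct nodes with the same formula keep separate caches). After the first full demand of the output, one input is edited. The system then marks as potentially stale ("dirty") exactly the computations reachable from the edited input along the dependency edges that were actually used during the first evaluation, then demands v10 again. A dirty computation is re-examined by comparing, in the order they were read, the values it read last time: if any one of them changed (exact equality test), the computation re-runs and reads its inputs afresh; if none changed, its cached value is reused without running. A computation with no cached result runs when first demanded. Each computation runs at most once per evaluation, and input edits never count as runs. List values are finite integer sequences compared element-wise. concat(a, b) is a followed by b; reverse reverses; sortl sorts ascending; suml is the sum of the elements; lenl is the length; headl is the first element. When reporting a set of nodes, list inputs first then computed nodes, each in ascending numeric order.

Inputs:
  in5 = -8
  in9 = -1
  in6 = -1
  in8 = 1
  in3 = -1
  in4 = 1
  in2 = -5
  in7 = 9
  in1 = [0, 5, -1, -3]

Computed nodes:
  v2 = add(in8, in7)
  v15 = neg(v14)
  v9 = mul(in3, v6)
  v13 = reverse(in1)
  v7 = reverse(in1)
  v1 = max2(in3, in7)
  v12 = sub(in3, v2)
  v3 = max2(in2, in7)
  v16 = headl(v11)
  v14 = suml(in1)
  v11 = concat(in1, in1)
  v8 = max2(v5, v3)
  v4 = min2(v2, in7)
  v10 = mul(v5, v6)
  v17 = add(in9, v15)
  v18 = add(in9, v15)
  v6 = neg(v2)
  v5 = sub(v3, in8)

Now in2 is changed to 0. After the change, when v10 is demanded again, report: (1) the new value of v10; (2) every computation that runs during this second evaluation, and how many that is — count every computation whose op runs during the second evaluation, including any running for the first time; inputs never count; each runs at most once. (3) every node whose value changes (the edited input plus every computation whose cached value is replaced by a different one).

Demanding v10 again yields -80.
1 computations run: v3.
The nodes whose values change: in2.
Note the absorption at v3: it re-runs yet its value is the same, leaving the output's value untouched.

First demand of the output computes:
  v2 = add(1, 9) = 10
  v3 = max2(-5, 9) = 9
  v5 = sub(9, 1) = 8
  v6 = neg(10) = -10
  v10 = mul(8, -10) = -80

After the edit, cleaning proceeds:
  v3: a read changed (in2 -5->0) — executes, giving 9 — identical to its old value.
  v5: dirty, but its reads are unchanged (v3 unchanged, in8 unchanged); cached 8 stands.
  v10: dirty, but its reads are unchanged (v5 unchanged, v6 unchanged); cached -80 stands.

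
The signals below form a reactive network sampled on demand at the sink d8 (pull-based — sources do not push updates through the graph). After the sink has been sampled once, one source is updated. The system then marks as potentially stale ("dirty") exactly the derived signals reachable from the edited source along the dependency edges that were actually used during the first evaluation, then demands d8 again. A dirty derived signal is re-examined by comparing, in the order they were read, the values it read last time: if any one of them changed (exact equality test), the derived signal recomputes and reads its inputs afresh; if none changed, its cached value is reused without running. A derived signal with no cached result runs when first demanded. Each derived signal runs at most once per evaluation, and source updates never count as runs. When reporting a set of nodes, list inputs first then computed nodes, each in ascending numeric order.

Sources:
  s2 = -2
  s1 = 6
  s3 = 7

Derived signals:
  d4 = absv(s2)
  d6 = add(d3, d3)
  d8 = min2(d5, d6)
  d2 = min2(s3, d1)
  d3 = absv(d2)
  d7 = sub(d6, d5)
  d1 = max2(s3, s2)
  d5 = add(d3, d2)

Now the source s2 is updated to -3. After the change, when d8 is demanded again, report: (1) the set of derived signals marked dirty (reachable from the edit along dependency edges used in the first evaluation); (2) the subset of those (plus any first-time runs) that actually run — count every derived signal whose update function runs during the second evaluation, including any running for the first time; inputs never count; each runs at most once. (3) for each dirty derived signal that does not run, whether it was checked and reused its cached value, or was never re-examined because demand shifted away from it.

Initial pass — values computed on the first demand:
  d1 = max2(7, -2) = 7
  d2 = min2(7, 7) = 7
  d3 = absv(7) = 7
  d5 = add(7, 7) = 14
  d6 = add(7, 7) = 14
  d8 = min2(14, 14) = 14

Second demand — change propagation:
  d1: re-runs because s2 -2->-3; new result 7 (unchanged).
  d2: re-examined; everything it read last time is the same (s3 unchanged, d1 unchanged) — cache 7 kept, no run.
  d3: re-examined; everything it read last time is the same (d2 unchanged) — cache 7 kept, no run.
  d5: re-examined; everything it read last time is the same (d3 unchanged, d2 unchanged) — cache 14 kept, no run.
  d6: re-examined; everything it read last time is the same (d3 unchanged, d3 unchanged) — cache 14 kept, no run.
  d8: re-examined; everything it read last time is the same (d5 unchanged, d6 unchanged) — cache 14 kept, no run.

The important point: d1 recomputes to an identical value, and the output ends up unchanged.

Dirty set: d1, d2, d3, d5, d6, d8.
Run set: d1 (1 run).
Re-examined without running (cache reused): d2, d3, d5, d6, d8.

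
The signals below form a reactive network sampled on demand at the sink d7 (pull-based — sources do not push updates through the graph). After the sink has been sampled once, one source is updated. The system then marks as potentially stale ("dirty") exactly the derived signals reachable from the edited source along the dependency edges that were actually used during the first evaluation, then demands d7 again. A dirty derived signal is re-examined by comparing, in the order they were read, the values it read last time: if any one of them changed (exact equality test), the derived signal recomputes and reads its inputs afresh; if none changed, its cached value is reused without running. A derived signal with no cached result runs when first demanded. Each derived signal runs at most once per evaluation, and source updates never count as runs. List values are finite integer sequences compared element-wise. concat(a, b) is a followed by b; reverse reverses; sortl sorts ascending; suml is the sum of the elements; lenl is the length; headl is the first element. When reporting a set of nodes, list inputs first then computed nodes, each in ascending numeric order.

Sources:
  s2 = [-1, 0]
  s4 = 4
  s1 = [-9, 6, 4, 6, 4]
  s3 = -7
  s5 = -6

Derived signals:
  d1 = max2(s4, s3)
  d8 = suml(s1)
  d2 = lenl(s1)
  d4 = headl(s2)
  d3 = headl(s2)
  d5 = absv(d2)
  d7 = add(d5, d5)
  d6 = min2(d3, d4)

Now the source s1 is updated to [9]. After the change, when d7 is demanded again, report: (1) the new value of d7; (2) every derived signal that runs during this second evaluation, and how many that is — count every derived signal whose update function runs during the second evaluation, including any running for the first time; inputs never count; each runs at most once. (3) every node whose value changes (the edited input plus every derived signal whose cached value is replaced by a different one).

Initial pass — values computed on the first demand:
  d2 = lenl([-9, 6, 4, 6, 4]) = 5
  d5 = absv(5) = 5
  d7 = add(5, 5) = 10

Second demand — change propagation:
  d2: re-runs because s1 [-9, 6, 4, 6, 4]->[9]; new result 1.
  d5: re-runs because d2 5->1; new result 1.
  d7: re-runs because d5 5->1; d5 5->1; new result 2.

d7 now evaluates to 2.
Run set: d2, d5, d7 (3 run).
Changed values: s1, d2, d5, d7.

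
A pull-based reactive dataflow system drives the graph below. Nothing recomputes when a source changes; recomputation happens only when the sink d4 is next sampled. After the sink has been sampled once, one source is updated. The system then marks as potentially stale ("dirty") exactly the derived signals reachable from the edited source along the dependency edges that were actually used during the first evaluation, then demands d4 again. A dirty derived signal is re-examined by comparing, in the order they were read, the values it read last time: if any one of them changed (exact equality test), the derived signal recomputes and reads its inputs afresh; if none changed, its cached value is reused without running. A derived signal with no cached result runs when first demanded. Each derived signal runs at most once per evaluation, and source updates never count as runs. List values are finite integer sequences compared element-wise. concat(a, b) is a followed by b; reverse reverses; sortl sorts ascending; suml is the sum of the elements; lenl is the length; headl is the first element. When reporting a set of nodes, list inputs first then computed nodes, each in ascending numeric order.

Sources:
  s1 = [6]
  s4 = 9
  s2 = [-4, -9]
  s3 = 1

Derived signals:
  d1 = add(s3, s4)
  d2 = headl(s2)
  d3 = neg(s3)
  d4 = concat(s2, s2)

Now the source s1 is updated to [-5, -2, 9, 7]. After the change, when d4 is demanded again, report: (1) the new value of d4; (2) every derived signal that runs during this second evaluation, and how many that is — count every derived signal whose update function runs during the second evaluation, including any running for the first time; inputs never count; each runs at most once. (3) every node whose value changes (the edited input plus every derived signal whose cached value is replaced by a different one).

New value of d4: [-4, -9, -4, -9].
Derived signals that run: none — 0 in total.
Values that change: s1.
Key observation: s1 is never demanded by the output, so the edit triggers no recomputation at all.

First evaluation (everything demanded from the output):
  d4 = concat([-4, -9], [-4, -9]) = [-4, -9, -4, -9]

Propagation after the edit:
  s1 feeds no computation that the output demands — nothing is marked dirty and nothing runs.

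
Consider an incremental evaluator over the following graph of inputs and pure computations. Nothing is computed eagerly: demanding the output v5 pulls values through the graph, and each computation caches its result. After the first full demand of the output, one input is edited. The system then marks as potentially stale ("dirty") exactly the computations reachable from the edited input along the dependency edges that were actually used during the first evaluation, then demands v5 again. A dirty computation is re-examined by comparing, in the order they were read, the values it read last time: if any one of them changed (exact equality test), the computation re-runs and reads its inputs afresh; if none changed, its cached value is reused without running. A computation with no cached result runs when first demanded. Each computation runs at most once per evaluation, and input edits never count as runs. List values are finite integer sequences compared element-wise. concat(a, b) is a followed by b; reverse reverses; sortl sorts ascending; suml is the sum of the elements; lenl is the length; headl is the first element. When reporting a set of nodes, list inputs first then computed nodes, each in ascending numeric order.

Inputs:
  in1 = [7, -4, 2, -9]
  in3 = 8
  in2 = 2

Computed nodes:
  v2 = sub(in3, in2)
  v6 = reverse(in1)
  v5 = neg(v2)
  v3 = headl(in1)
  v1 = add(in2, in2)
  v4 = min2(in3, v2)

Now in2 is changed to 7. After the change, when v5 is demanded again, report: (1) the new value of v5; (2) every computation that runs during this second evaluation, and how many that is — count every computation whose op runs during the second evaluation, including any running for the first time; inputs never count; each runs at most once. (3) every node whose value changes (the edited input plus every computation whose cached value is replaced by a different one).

Initial pass — values computed on the first demand:
  v2 = sub(8, 2) = 6
  v5 = neg(6) = -6

Second demand — change propagation:
  v2: re-runs because in2 2->7; new result 1.
  v5: re-runs because v2 6->1; new result -1.

v5 now evaluates to -1.
Run set: v2, v5 (2 run).
Changed values: in2, v2, v5.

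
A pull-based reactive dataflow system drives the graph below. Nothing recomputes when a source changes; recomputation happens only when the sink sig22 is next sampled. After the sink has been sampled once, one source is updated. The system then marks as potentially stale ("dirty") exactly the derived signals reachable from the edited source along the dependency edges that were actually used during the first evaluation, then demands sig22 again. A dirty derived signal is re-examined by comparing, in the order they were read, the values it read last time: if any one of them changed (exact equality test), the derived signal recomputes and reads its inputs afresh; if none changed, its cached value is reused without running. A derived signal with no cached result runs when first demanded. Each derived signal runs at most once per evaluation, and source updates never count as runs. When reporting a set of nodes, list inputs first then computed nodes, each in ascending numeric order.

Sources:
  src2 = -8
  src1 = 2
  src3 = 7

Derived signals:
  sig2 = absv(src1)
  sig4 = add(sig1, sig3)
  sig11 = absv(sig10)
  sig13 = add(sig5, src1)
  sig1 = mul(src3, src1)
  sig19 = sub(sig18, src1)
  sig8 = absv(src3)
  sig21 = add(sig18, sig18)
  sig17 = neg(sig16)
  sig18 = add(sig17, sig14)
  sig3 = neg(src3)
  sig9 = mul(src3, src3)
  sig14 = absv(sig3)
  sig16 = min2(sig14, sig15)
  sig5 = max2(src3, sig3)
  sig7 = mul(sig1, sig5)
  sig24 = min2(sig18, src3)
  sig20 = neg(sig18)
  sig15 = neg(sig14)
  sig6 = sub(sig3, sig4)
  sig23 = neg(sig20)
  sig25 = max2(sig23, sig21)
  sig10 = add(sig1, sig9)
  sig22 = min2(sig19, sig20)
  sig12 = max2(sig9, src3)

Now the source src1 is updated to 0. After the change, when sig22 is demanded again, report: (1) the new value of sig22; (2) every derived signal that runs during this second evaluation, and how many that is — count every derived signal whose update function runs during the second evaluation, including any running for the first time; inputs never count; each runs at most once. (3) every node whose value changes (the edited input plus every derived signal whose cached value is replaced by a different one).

New value of sig22: -14.
Derived signals that run: sig19, sig22 — 2 in total.
Values that change: src1, sig19.

First evaluation (everything demanded from the output):
  sig3 = neg(7) = -7
  sig14 = absv(-7) = 7
  sig15 = neg(7) = -7
  sig16 = min2(7, -7) = -7
  sig17 = neg(-7) = 7
  sig18 = add(7, 7) = 14
  sig19 = sub(14, 2) = 12
  sig20 = neg(14) = -14
  sig22 = min2(12, -14) = -14

Propagation after the edit:
  sig19: runs — src1 2->0; result 14.
  sig22: runs — sig19 12->14; result -14 (same value as before).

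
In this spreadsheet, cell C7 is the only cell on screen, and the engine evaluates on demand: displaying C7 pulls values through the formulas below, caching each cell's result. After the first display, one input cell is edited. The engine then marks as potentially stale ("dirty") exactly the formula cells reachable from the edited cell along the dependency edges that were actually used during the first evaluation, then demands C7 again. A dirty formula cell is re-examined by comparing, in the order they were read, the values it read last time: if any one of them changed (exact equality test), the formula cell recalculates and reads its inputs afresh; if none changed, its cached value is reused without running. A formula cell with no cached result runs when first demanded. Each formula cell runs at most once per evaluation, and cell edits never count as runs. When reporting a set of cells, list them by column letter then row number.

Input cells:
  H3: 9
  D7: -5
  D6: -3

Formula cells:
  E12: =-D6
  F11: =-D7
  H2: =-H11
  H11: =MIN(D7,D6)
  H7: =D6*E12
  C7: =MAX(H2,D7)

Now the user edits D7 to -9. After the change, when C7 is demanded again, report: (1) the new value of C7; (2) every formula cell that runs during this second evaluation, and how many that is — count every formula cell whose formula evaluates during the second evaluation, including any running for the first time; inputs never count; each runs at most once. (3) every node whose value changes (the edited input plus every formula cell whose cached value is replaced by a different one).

Initial pass — values computed on the first demand:
  H11 = MIN(-5, -3) = -5
  H2 = -(-5) = 5
  C7 = MAX(5, -5) = 5

Second demand — change propagation:
  H11: re-runs because D7 -5->-9; new result -9.
  H2: re-runs because H11 -5->-9; new result 9.
  C7: re-runs because H2 5->9; D7 -5->-9; new result 9.

C7 now evaluates to 9.
Run set: C7, H2, H11 (3 run).
Changed values: C7, D7, H2, H11.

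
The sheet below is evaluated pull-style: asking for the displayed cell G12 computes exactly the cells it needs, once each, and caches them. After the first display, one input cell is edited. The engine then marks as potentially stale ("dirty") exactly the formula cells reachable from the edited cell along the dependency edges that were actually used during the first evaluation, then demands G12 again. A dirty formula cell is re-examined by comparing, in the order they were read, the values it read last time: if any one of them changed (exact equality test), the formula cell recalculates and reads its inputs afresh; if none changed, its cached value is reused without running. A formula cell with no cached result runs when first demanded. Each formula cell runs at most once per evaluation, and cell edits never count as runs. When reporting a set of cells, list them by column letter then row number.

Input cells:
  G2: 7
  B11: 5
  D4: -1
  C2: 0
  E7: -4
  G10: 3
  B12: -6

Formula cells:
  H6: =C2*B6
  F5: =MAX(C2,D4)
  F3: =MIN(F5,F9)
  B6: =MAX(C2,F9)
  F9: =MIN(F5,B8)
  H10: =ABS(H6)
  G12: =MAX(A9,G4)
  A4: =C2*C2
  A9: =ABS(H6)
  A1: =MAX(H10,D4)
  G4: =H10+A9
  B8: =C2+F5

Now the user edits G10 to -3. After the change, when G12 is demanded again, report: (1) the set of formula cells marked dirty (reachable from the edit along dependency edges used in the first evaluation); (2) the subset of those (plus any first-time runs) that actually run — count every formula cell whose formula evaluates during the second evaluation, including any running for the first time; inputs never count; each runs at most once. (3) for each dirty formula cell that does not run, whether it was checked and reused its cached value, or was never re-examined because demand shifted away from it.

The edit dirties: none.
0 formula cells run: none.
No dirty formula cell escaped a run.
Note the shortcut — nothing in the graph depends on G10 at all, so no recomputation happens.

First demand of the output computes:
  F5 = MAX(0, -1) = 0
  B8 = 0 + 0 = 0
  F9 = MIN(0, 0) = 0
  B6 = MAX(0, 0) = 0
  H6 = 0 * 0 = 0
  A9 = ABS(0) = 0
  H10 = ABS(0) = 0
  G4 = 0 + 0 = 0
  G12 = MAX(0, 0) = 0

After the edit, cleaning proceeds:
  no node depends on G10 at all; the second demand re-runs nothing.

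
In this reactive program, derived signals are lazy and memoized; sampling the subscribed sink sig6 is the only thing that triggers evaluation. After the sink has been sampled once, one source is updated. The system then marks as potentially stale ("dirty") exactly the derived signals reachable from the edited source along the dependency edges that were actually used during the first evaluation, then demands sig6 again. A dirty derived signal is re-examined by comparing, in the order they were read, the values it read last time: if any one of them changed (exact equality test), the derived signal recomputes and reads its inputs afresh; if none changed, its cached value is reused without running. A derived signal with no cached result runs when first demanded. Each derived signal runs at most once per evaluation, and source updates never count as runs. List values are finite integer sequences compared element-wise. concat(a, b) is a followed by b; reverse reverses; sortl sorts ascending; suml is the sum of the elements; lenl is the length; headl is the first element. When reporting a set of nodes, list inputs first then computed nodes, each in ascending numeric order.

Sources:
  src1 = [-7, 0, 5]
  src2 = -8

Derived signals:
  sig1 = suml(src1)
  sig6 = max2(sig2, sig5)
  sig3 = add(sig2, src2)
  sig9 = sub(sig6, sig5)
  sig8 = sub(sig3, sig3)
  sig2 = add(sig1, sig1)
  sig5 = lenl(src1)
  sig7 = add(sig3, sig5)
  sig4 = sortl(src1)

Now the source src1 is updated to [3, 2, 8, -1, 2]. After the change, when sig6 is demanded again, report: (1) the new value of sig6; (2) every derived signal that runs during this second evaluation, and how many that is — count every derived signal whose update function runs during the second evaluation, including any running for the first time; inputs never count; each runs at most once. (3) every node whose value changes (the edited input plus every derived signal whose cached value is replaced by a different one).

Demanding sig6 again yields 28.
4 derived signals run: sig1, sig2, sig5, sig6.
The nodes whose values change: src1, sig1, sig2, sig5, sig6.

First demand of the output computes:
  sig1 = suml([-7, 0, 5]) = -2
  sig2 = add(-2, -2) = -4
  sig5 = lenl([-7, 0, 5]) = 3
  sig6 = max2(-4, 3) = 3

After the edit, cleaning proceeds:
  sig1: a read changed (src1 [-7, 0, 5]->[3, 2, 8, -1, 2]) — executes, giving 14.
  sig2: a read changed (sig1 -2->14; sig1 -2->14) — executes, giving 28.
  sig5: a read changed (src1 [-7, 0, 5]->[3, 2, 8, -1, 2]) — executes, giving 5.
  sig6: a read changed (sig2 -4->28; sig5 3->5) — executes, giving 28.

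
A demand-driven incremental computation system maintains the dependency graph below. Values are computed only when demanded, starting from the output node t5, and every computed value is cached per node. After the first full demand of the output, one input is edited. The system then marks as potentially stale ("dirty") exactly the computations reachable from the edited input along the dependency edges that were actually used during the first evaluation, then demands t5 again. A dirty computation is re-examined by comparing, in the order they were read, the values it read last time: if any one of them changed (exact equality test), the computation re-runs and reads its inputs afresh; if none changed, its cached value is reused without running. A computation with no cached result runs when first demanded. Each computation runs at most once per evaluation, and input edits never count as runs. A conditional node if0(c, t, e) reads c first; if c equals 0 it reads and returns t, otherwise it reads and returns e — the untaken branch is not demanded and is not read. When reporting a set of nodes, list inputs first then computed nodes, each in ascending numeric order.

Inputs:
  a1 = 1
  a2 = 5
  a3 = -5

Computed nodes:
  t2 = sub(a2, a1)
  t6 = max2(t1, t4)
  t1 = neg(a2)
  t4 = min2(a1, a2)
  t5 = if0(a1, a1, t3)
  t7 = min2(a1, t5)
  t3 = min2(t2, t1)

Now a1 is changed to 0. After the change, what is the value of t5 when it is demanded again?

New value of t5: 0.
Key observation: a condition flipped, so demand moved to the other branch — t2, t3 are never re-examined.

First evaluation (everything demanded from the output):
  t1 = neg(5) = -5
  t2 = sub(5, 1) = 4
  t3 = min2(4, -5) = -5
  t5 = if0(a1=1 -> else branch t3) = -5

Propagation after the edit:
  t2: marked dirty but never re-examined — demand shifted away from it.
  t3: marked dirty but never re-examined — demand shifted away from it.
  t5: runs — a1 1->0; result 0.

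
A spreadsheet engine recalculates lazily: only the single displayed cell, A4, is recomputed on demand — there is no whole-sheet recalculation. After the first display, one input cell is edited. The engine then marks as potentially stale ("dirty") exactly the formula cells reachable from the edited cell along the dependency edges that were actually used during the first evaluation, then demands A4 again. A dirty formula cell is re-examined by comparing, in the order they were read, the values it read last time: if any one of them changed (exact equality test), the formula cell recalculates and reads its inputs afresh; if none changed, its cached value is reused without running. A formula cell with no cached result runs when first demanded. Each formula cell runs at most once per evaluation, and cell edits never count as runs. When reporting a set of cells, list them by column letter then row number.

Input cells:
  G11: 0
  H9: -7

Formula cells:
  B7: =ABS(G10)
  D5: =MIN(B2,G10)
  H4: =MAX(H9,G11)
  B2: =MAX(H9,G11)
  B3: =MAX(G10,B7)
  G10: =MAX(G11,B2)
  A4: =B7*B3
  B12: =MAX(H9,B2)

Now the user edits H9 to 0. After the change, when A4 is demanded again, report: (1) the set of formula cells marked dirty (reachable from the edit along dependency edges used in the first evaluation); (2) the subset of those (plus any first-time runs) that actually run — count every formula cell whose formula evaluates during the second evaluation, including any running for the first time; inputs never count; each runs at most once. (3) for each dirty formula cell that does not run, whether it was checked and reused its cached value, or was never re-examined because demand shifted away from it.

First evaluation (everything demanded from the output):
  B2 = MAX(-7, 0) = 0
  G10 = MAX(0, 0) = 0
  B7 = ABS(0) = 0
  B3 = MAX(0, 0) = 0
  A4 = 0 * 0 = 0

Propagation after the edit:
  B2: runs — H9 -7->0; result 0 (same value as before).
  G10: checked — values it read are unchanged (G11 unchanged, B2 unchanged); reused cached 0 without running.
  B7: checked — values it read are unchanged (G10 unchanged); reused cached 0 without running.
  B3: checked — values it read are unchanged (G10 unchanged, B7 unchanged); reused cached 0 without running.
  A4: checked — values it read are unchanged (B7 unchanged, B3 unchanged); reused cached 0 without running.

Key observation: the change is absorbed at B2 — it re-runs but produces the same value, and the output's value is unchanged.

Marked dirty: A4, B2, B3, B7, G10.
Formula cells that run: B2 — 1 in total.
Checked but reused from cache: A4, B3, B7, G10.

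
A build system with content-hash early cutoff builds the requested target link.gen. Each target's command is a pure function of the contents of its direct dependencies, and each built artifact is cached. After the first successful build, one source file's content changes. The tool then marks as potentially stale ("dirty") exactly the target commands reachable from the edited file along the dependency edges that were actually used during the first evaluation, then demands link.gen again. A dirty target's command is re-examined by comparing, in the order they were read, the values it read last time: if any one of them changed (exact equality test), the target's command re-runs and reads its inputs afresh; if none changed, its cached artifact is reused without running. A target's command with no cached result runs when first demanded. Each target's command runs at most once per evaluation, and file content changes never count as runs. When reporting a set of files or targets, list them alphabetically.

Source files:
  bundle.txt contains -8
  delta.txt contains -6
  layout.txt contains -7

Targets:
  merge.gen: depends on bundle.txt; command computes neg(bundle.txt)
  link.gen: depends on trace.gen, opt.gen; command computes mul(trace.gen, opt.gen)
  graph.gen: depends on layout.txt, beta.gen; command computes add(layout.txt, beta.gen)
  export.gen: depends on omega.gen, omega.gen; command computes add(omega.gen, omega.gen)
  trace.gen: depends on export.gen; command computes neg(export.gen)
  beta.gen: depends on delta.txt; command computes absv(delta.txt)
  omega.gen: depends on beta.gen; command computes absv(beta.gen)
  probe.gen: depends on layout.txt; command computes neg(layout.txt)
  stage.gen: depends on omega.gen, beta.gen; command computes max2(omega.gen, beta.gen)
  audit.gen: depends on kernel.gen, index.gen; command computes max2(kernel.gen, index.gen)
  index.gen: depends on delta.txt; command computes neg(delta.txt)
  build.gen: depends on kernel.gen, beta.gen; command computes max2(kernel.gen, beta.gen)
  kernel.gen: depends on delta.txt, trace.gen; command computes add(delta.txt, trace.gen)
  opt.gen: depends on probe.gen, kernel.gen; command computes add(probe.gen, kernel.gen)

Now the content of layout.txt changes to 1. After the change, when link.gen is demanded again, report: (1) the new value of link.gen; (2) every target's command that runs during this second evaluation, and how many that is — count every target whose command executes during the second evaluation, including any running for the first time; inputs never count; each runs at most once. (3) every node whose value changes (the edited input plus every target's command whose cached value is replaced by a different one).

First evaluation (everything demanded from the output):
  beta.gen = absv(-6) = 6
  omega.gen = absv(6) = 6
  export.gen = add(6, 6) = 12
  probe.gen = neg(-7) = 7
  trace.gen = neg(12) = -12
  kernel.gen = add(-6, -12) = -18
  opt.gen = add(7, -18) = -11
  link.gen = mul(-12, -11) = 132

Propagation after the edit:
  probe.gen: runs — layout.txt -7->1; result -1.
  opt.gen: runs — probe.gen 7->-1; result -19.
  link.gen: runs — opt.gen -11->-19; result 228.

New value of link.gen: 228.
Target commands that run: link.gen, opt.gen, probe.gen — 3 in total.
Values that change: layout.txt, link.gen, opt.gen, probe.gen.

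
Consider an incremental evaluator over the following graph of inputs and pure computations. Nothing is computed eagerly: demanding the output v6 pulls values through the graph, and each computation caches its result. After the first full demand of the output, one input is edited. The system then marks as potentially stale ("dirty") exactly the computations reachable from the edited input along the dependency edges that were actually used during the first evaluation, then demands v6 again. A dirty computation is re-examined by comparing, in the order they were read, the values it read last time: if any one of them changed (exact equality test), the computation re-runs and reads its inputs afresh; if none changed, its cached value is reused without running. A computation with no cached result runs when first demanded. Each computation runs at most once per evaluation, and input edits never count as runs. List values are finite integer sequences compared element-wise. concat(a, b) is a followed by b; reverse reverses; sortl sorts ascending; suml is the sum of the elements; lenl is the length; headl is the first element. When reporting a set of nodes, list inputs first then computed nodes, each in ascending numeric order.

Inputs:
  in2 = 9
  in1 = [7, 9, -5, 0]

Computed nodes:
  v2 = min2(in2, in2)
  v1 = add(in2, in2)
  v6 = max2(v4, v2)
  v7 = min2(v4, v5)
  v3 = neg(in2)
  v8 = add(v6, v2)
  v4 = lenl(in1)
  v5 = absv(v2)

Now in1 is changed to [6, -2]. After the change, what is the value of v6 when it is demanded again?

Initial pass — values computed on the first demand:
  v2 = min2(9, 9) = 9
  v4 = lenl([7, 9, -5, 0]) = 4
  v6 = max2(4, 9) = 9

Second demand — change propagation:
  v4: re-runs because in1 [7, 9, -5, 0]->[6, -2]; new result 2.
  v6: re-runs because v4 4->2; new result 9 (unchanged).

v6 now evaluates to 9.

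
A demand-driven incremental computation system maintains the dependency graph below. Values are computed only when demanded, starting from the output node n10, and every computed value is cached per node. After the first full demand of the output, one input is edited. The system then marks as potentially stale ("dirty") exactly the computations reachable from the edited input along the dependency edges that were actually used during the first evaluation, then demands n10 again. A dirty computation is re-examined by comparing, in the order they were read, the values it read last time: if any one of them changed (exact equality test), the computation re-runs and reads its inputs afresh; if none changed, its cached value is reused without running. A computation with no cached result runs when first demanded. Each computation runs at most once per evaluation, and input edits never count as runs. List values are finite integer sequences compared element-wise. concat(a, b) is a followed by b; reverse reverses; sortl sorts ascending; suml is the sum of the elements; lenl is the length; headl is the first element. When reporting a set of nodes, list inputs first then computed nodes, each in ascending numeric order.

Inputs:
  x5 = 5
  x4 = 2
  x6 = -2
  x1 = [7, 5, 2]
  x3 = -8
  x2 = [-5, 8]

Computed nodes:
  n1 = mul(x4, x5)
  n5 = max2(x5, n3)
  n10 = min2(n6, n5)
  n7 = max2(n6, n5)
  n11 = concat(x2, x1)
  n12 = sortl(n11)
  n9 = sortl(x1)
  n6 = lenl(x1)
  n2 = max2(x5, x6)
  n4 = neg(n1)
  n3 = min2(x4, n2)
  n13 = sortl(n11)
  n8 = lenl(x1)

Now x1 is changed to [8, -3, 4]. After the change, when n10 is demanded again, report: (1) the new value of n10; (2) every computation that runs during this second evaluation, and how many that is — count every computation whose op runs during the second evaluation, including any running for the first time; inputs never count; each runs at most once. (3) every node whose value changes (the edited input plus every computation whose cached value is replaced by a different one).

New value of n10: 3.
Computations that run: n6 — 1 in total.
Values that change: x1.
Key observation: the change is absorbed at n6 — it re-runs but produces the same value, and the output's value is unchanged.

First evaluation (everything demanded from the output):
  n2 = max2(5, -2) = 5
  n3 = min2(2, 5) = 2
  n5 = max2(5, 2) = 5
  n6 = lenl([7, 5, 2]) = 3
  n10 = min2(3, 5) = 3

Propagation after the edit:
  n6: runs — x1 [7, 5, 2]->[8, -3, 4]; result 3 (same value as before).
  n10: checked — values it read are unchanged (n6 unchanged, n5 unchanged); reused cached 3 without running.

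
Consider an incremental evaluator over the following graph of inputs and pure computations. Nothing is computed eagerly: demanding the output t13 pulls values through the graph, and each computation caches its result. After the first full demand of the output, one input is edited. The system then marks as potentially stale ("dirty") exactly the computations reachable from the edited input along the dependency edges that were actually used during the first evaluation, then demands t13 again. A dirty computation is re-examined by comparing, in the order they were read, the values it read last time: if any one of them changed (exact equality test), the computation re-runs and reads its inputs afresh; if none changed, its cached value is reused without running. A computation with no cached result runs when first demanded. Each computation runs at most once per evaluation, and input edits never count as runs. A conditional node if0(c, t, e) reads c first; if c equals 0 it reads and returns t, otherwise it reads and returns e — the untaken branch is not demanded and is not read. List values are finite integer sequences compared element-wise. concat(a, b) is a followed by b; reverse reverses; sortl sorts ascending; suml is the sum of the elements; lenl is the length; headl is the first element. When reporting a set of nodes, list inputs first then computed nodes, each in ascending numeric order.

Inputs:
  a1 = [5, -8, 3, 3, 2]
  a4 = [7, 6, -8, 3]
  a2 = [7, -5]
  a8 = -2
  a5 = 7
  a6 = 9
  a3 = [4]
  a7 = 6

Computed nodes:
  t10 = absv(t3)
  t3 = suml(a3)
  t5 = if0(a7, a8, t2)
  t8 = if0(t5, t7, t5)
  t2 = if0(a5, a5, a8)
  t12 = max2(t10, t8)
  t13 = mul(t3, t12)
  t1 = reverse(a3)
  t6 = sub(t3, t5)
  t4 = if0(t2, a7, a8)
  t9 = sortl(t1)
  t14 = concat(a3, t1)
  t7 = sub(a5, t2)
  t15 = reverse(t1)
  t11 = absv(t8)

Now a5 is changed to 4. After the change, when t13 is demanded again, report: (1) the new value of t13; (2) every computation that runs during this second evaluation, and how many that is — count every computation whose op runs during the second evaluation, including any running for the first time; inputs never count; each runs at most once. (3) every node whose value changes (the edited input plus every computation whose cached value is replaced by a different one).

Initial pass — values computed on the first demand:
  t2 = if0(a5=7 -> else branch a8) = -2
  t3 = suml([4]) = 4
  t5 = if0(a7=6 -> else branch t2) = -2
  t8 = if0(t5=-2 -> else branch t5) = -2
  t10 = absv(4) = 4
  t12 = max2(4, -2) = 4
  t13 = mul(4, 4) = 16

Second demand — change propagation:
  t2: re-runs because a5 7->4; new result -2 (unchanged).
  t5: re-examined; everything it read last time is the same (a7 unchanged, t2 unchanged) — cache -2 kept, no run.
  t8: re-examined; everything it read last time is the same (t5 unchanged, t5 unchanged) — cache -2 kept, no run.
  t12: re-examined; everything it read last time is the same (t10 unchanged, t8 unchanged) — cache 4 kept, no run.
  t13: re-examined; everything it read last time is the same (t3 unchanged, t12 unchanged) — cache 16 kept, no run.

The important point: t2 recomputes to an identical value, and the output ends up unchanged.

t13 now evaluates to 16.
Run set: t2 (1 run).
Changed values: a5.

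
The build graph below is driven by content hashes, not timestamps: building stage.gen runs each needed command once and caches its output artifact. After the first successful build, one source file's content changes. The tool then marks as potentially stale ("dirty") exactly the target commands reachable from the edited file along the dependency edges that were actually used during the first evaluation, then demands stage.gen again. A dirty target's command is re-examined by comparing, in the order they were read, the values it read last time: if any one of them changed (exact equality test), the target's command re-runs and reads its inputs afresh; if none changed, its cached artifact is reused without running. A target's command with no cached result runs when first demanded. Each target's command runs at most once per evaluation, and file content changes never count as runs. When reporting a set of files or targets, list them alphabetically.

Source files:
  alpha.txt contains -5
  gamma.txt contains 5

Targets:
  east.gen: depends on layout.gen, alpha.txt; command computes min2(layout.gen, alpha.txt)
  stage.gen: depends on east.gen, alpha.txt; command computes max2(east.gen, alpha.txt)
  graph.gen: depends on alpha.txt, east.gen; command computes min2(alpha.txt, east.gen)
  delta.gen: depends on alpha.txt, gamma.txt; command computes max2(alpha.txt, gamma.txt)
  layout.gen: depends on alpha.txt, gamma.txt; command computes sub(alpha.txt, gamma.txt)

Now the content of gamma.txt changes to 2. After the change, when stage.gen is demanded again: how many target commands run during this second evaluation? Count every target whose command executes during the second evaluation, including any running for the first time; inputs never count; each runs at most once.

Run set: east.gen, layout.gen, stage.gen (3 run).

Initial pass — values computed on the first demand:
  layout.gen = sub(-5, 5) = -10
  east.gen = min2(-10, -5) = -10
  stage.gen = max2(-10, -5) = -5

Second demand — change propagation:
  layout.gen: re-runs because gamma.txt 5->2; new result -7.
  east.gen: re-runs because layout.gen -10->-7; new result -7.
  stage.gen: re-runs because east.gen -10->-7; new result -5 (unchanged).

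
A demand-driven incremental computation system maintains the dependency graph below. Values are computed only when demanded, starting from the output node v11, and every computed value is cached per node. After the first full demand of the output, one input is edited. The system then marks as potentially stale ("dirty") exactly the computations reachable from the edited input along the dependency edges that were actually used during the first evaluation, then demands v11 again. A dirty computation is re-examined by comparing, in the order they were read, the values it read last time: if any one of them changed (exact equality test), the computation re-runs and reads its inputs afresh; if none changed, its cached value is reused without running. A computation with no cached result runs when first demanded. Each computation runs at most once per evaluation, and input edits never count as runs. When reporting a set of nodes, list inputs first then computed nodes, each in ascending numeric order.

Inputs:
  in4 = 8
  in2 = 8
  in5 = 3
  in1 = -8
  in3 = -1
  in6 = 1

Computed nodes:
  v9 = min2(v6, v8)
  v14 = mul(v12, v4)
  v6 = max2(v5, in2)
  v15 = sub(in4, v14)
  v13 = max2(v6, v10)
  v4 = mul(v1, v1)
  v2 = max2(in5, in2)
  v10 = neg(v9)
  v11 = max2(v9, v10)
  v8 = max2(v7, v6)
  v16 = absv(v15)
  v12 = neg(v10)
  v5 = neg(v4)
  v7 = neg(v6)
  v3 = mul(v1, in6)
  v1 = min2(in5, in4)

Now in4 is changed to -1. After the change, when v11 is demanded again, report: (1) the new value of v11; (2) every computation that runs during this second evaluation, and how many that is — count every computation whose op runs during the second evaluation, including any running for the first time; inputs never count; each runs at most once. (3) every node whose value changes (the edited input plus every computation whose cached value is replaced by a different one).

New value of v11: 8.
Computations that run: v1, v4, v5, v6 — 4 in total.
Values that change: in4, v1, v4, v5.
Key observation: the change is absorbed at v6 — it re-runs but produces the same value, and the output's value is unchanged.

First evaluation (everything demanded from the output):
  v1 = min2(3, 8) = 3
  v4 = mul(3, 3) = 9
  v5 = neg(9) = -9
  v6 = max2(-9, 8) = 8
  v7 = neg(8) = -8
  v8 = max2(-8, 8) = 8
  v9 = min2(8, 8) = 8
  v10 = neg(8) = -8
  v11 = max2(8, -8) = 8

Propagation after the edit:
  v1: runs — in4 8->-1; result -1.
  v4: runs — v1 3->-1; v1 3->-1; result 1.
  v5: runs — v4 9->1; result -1.
  v6: runs — v5 -9->-1; result 8 (same value as before).
  v7: checked — values it read are unchanged (v6 unchanged); reused cached -8 without running.
  v8: checked — values it read are unchanged (v7 unchanged, v6 unchanged); reused cached 8 without running.
  v9: checked — values it read are unchanged (v6 unchanged, v8 unchanged); reused cached 8 without running.
  v10: checked — values it read are unchanged (v9 unchanged); reused cached -8 without running.
  v11: checked — values it read are unchanged (v9 unchanged, v10 unchanged); reused cached 8 without running.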